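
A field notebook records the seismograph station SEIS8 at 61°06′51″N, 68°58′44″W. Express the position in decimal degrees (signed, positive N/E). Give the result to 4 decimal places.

+61.1142°, -68.9789°

lat: 61.1142° N → +61.1142°
lon: 68.9789° W → -68.9789°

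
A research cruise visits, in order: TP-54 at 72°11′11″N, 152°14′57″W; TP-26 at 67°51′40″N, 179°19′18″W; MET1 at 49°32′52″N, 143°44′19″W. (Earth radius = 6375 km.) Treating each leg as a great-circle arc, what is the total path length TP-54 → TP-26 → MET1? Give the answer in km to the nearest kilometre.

TP-54: φ = +72.18639°, λ = -152.24917°
TP-26: φ = +67.86111°, λ = -179.32167°
MET1: φ = +49.54778°, λ = -143.73861°
TP-54→TP-26: c = 0.176182 rad, d = 1123.16 km
TP-26→MET1: c = 0.442471 rad, d = 2820.76 km
Total = 1123.16 + 2820.76 = 3943.92 km

3944 km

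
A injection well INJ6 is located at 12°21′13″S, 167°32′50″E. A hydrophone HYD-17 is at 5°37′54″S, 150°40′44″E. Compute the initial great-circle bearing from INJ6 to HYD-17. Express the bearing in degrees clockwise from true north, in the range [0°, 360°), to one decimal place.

INJ6: φ = -12.35361°, λ = +167.54722°
HYD-17: φ = -5.63167°, λ = +150.67889°
Δλ = -16.8683°
y = sin Δλ · cos φ₂ = -0.288773
x = cos φ₁ sin φ₂ − sin φ₁ cos φ₂ cos Δλ = 0.107890
θ = atan2(y, x) = -69.5135° → 290.4865° (mod 360°)

290.5°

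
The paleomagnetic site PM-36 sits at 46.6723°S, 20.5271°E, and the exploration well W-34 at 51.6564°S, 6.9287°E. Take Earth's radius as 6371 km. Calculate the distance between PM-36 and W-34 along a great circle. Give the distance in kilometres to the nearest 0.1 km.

1130.9 km

Δφ = -4.9841°,  Δλ = -13.5984°
a = sin²(Δφ/2) + cos φ₁ cos φ₂ sin²(Δλ/2) = 0.007857
c = 2·arcsin(√a) = 0.177513 rad = 10.1707°
d = R·c = 6371 × 0.177513 = 1130.9 km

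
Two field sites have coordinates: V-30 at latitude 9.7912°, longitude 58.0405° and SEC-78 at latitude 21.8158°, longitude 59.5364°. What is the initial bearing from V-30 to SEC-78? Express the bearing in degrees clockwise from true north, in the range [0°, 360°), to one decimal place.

6.6°

Δλ = 1.4959°
y = sin Δλ · cos φ₂ = 0.024236
x = cos φ₁ sin φ₂ − sin φ₁ cos φ₂ cos Δλ = 0.208385
θ = atan2(y, x) = 6.6339° → 6.6339° (mod 360°)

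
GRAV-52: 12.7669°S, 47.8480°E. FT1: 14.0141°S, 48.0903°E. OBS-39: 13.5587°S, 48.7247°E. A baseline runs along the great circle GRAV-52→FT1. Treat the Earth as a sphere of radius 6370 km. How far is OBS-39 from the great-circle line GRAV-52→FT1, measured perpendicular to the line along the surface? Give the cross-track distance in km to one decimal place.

δ₁₃ = central angle GRAV-52→OBS-39 = 0.020322 rad  (haversine)
θ₁₃ = bearing GRAV-52→OBS-39 = 132.946°,  θ₁₂ = bearing GRAV-52→FT1 = 169.326°
dₓₜ = R·arcsin(sin δ₁₃ · sin(θ₁₃ − θ₁₂)) = 6370·arcsin(0.02032·sin(-36.380°)) = -76.777 km
|dₓₜ| = 76.777 km

76.8 km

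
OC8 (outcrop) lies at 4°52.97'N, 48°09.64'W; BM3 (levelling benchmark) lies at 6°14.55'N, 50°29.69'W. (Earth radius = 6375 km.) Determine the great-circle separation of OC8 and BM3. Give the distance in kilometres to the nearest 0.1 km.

OC8: φ = +4.88283°, λ = -48.16067°
BM3: φ = +6.24250°, λ = -50.49483°
Δφ = 1.3597°,  Δλ = -2.3342°
a = sin²(Δφ/2) + cos φ₁ cos φ₂ sin²(Δλ/2) = 0.000552
c = 2·arcsin(√a) = 0.046980 rad = 2.6918°
d = R·c = 6375 × 0.046980 = 299.5 km

299.5 km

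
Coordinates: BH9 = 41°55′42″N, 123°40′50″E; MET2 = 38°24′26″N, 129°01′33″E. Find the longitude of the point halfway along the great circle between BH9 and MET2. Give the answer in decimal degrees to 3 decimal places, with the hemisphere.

126.423°E

BH9: φ = +41.92833°, λ = +123.68056°
MET2: φ = +38.40722°, λ = +129.02583°
Bx = cos φ₂ cos Δλ = 0.780208,  By = cos φ₂ sin Δλ = 0.073000
φₘ = atan2(sin φ₁ + sin φ₂, √((cos φ₁ + Bx)² + By²)) = 40.19850°
λₘ = λ₁ + atan2(By, cos φ₁ + Bx) = 126.42259°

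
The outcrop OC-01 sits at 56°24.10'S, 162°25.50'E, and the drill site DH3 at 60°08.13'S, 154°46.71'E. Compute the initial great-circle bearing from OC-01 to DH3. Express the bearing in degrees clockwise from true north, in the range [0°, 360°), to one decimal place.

223.9°

OC-01: φ = -56.40167°, λ = +162.42500°
DH3: φ = -60.13550°, λ = +154.77850°
Δλ = -7.6465°
y = sin Δλ · cos φ₂ = -0.066258
x = cos φ₁ sin φ₂ − sin φ₁ cos φ₂ cos Δλ = -0.068810
θ = atan2(y, x) = -136.0824° → 223.9176° (mod 360°)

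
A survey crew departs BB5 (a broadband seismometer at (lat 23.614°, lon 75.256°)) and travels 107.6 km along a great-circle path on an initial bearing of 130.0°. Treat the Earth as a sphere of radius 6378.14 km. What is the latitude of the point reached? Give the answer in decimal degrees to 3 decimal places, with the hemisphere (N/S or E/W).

22.991°N

δ = d/R = 107.6/6378.14 = 0.016870 rad
φ₂ = arcsin(sin φ₁ cos δ + cos φ₁ sin δ cos θ)
   = arcsin(0.40057·0.99986 + 0.91626·0.01687·-0.64279) = 22.99063°
λ₂ = λ₁ + atan2(sin θ sin δ cos φ₁, cos δ − sin φ₁ sin φ₂) = 76.06033°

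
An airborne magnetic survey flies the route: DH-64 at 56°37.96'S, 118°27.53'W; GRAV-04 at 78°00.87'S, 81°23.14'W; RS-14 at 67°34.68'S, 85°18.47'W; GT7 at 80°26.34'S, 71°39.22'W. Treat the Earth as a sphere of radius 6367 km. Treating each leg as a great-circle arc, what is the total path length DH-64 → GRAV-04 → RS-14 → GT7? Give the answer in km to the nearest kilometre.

DH-64: φ = -56.63267°, λ = -118.45883°
GRAV-04: φ = -78.01450°, λ = -81.38567°
RS-14: φ = -67.57800°, λ = -85.30783°
GT7: φ = -80.43900°, λ = -71.65367°
DH-64→GRAV-04: c = 0.432109 rad, d = 2751.24 km
GRAV-04→RS-14: c = 0.183173 rad, d = 1166.26 km
RS-14→GT7: c = 0.232374 rad, d = 1479.53 km
Total = 2751.24 + 1166.26 + 1479.53 = 5397.02 km

5397 km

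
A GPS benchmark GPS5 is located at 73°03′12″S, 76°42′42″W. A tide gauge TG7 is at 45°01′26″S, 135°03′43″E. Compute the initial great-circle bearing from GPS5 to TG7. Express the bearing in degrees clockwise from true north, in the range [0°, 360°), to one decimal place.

GPS5: φ = -73.05333°, λ = -76.71167°
TG7: φ = -45.02389°, λ = +135.06194°
Δλ = -148.2264°
y = sin Δλ · cos φ₂ = -0.372182
x = cos φ₁ sin φ₂ − sin φ₁ cos φ₂ cos Δλ = -0.780988
θ = atan2(y, x) = -154.5197° → 205.4803° (mod 360°)

205.5°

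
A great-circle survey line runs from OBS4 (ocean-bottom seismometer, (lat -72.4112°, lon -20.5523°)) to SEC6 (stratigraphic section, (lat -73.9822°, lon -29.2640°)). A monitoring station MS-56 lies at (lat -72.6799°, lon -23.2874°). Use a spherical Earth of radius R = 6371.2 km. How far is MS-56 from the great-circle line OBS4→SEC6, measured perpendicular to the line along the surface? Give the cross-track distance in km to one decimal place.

δ₁₃ = central angle OBS4→MS-56 = 0.015065 rad  (haversine)
θ₁₃ = bearing OBS4→MS-56 = 250.564°,  θ₁₂ = bearing OBS4→SEC6 = 233.924°
dₓₜ = R·arcsin(sin δ₁₃ · sin(θ₁₃ − θ₁₂)) = 6371.2·arcsin(0.01506·sin(16.640°)) = 27.485 km
|dₓₜ| = 27.485 km

27.5 km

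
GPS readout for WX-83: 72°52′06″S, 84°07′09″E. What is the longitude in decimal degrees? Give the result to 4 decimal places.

84° + 7′/60 + 9″/3600 = 84 + 0.11667 + 0.00250 = 84.1192°

84.1192°E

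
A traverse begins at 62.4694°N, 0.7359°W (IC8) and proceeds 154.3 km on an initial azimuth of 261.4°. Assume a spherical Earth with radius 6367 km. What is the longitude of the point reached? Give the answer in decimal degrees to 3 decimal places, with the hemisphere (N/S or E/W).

3.684°W

δ = d/R = 154.3/6367 = 0.024234 rad
φ₂ = arcsin(sin φ₁ cos δ + cos φ₁ sin δ cos θ)
   = arcsin(0.88676·0.99971 + 0.46222·0.02423·-0.14954) = 62.23047°
λ₂ = λ₁ + atan2(sin θ sin δ cos φ₁, cos δ − sin φ₁ sin φ₂) = -3.68361°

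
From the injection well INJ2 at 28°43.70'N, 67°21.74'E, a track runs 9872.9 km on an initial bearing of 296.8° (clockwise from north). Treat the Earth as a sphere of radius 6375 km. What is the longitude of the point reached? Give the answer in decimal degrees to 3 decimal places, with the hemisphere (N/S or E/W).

INJ2: φ = +28.72833°, λ = +67.36233°
δ = d/R = 9872.9/6375 = 1.548690 rad
φ₂ = arcsin(sin φ₁ cos δ + cos φ₁ sin δ cos θ)
   = arcsin(0.48066·0.02210 + 0.87691·0.99976·0.45088) = 23.94794°
λ₂ = λ₁ + atan2(sin θ sin δ cos φ₁, cos δ − sin φ₁ sin φ₂) = -35.10388°

35.104°W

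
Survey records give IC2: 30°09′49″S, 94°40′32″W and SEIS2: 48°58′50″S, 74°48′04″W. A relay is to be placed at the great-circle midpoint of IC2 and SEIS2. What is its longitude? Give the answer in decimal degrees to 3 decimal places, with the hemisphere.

IC2: φ = -30.16361°, λ = -94.67556°
SEIS2: φ = -48.98056°, λ = -74.80111°
Bx = cos φ₂ cos Δλ = 0.617225,  By = cos φ₂ sin Δλ = 0.223121
φₘ = atan2(sin φ₁ + sin φ₂, √((cos φ₁ + Bx)² + By²)) = -39.98986°
λₘ = λ₁ + atan2(By, cos φ₁ + Bx) = -86.11272°

86.113°W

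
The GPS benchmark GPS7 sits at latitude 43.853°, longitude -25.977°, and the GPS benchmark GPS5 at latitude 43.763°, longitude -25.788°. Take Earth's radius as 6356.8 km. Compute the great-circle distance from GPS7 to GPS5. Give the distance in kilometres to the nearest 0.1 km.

18.1 km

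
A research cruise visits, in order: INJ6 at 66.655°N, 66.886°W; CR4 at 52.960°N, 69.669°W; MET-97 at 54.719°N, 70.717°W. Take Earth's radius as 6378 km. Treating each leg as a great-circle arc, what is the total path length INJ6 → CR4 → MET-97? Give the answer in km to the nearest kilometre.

1740 km

INJ6→CR4: c = 0.240209 rad, d = 1532.05 km
CR4→MET-97: c = 0.032541 rad, d = 207.55 km
Total = 1532.05 + 207.55 = 1739.60 km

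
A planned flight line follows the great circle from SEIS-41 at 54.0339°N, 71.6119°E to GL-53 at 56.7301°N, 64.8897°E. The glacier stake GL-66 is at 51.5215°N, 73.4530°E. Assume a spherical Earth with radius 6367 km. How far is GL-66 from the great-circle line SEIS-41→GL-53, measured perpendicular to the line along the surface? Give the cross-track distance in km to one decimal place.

δ₁₃ = central angle SEIS-41→GL-66 = 0.047961 rad  (haversine)
θ₁₃ = bearing SEIS-41→GL-66 = 155.356°,  θ₁₂ = bearing SEIS-41→GL-53 = 307.957°
dₓₜ = R·arcsin(sin δ₁₃ · sin(θ₁₃ − θ₁₂)) = 6367·arcsin(0.04794·sin(-152.601°)) = -140.484 km
|dₓₜ| = 140.484 km

140.5 km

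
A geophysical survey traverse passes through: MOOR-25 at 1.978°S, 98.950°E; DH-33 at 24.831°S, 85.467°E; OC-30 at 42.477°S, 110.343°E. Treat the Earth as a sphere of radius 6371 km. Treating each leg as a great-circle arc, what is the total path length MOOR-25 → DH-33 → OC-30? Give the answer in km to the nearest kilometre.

MOOR-25→DH-33: c = 0.458977 rad, d = 2924.14 km
DH-33→OC-30: c = 0.471596 rad, d = 3004.54 km
Total = 2924.14 + 3004.54 = 5928.68 km

5929 km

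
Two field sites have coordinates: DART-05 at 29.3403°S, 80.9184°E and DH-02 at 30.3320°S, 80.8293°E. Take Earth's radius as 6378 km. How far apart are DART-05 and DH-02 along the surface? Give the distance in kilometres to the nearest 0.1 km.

Δφ = -0.9917°,  Δλ = -0.0891°
a = sin²(Δφ/2) + cos φ₁ cos φ₂ sin²(Δλ/2) = 0.000075
c = 2·arcsin(√a) = 0.017361 rad = 0.9947°
d = R·c = 6378 × 0.017361 = 110.7 km

110.7 km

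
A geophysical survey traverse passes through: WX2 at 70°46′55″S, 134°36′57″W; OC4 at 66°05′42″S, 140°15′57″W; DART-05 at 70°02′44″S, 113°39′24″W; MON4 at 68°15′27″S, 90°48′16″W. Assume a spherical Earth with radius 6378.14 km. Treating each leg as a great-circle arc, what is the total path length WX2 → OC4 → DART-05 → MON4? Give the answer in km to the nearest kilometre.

WX2: φ = -70.78194°, λ = -134.61583°
OC4: φ = -66.09500°, λ = -140.26583°
DART-05: φ = -70.04556°, λ = -113.65667°
MON4: φ = -68.25750°, λ = -90.80444°
WX2→OC4: c = 0.089383 rad, d = 570.09 km
OC4→DART-05: c = 0.184781 rad, d = 1178.56 km
DART-05→MON4: c = 0.144414 rad, d = 921.10 km
Total = 570.09 + 1178.56 + 921.10 = 2669.75 km

2670 km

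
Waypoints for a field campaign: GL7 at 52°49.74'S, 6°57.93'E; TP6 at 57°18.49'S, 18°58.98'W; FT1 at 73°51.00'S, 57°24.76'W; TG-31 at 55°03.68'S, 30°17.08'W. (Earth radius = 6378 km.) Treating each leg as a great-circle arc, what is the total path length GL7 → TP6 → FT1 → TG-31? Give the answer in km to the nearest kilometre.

GL7: φ = -52.82900°, λ = +6.96550°
TP6: φ = -57.30817°, λ = -18.98300°
FT1: φ = -73.85000°, λ = -57.41267°
TG-31: φ = -55.06133°, λ = -30.28467°
GL7→TP6: c = 0.268963 rad, d = 1715.45 km
TP6→FT1: c = 0.386944 rad, d = 2467.93 km
FT1→TG-31: c = 0.378585 rad, d = 2414.61 km
Total = 1715.45 + 2467.93 + 2414.61 = 6597.99 km

6598 km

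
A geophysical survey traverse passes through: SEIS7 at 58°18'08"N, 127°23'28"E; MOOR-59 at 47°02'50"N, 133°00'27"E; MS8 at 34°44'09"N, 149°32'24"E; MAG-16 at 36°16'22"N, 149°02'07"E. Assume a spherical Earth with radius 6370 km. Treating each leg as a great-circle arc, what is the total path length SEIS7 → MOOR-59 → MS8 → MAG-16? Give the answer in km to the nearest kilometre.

3426 km

SEIS7: φ = +58.30222°, λ = +127.39111°
MOOR-59: φ = +47.04722°, λ = +133.00750°
MS8: φ = +34.73583°, λ = +149.54000°
MAG-16: φ = +36.27278°, λ = +149.03528°
SEIS7→MOOR-59: c = 0.205056 rad, d = 1306.21 km
MOOR-59→MS8: c = 0.304978 rad, d = 1942.71 km
MS8→MAG-16: c = 0.027767 rad, d = 176.87 km
Total = 1306.21 + 1942.71 + 176.87 = 3425.79 km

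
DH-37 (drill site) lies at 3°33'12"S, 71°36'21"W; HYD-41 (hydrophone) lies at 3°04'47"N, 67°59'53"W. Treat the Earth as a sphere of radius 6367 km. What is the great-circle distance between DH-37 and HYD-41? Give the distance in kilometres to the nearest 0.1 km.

DH-37: φ = -3.55333°, λ = -71.60583°
HYD-41: φ = +3.07972°, λ = -67.99806°
Δφ = 6.6331°,  Δλ = 3.6078°
a = sin²(Δφ/2) + cos φ₁ cos φ₂ sin²(Δλ/2) = 0.004334
c = 2·arcsin(√a) = 0.131768 rad = 7.5497°
d = R·c = 6367 × 0.131768 = 839.0 km

839.0 km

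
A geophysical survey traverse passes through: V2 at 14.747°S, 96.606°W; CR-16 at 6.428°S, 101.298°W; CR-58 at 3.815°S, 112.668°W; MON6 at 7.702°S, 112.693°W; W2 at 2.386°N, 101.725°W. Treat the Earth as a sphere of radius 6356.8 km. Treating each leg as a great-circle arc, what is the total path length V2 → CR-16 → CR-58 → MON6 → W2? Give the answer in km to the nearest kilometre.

V2→CR-16: c = 0.165977 rad, d = 1055.08 km
CR-16→CR-58: c = 0.202825 rad, d = 1289.32 km
CR-58→MON6: c = 0.067842 rad, d = 431.26 km
MON6→W2: c = 0.259751 rad, d = 1651.18 km
Total = 1055.08 + 1289.32 + 431.26 + 1651.18 = 4426.85 km

4427 km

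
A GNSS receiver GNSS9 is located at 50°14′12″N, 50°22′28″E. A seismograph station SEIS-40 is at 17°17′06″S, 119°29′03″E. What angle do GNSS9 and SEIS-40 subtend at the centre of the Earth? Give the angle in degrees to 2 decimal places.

90.61°

GNSS9: φ = +50.23667°, λ = +50.37444°
SEIS-40: φ = -17.28500°, λ = +119.48417°
Δφ = -67.5217°,  Δλ = 69.1097°
a = sin²(Δφ/2) + cos φ₁ cos φ₂ sin²(Δλ/2) = 0.505312
c = 2·arcsin(√a) = 1.581420 rad = 90.6087°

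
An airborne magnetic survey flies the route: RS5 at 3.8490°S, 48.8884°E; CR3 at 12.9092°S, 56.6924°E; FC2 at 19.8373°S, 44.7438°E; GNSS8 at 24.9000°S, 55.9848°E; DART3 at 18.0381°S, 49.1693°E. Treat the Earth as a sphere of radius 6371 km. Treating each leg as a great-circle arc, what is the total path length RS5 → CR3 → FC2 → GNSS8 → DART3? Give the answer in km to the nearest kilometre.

RS5→CR3: c = 0.207659 rad, d = 1323.00 km
CR3→FC2: c = 0.233628 rad, d = 1488.45 km
FC2→GNSS8: c = 0.201685 rad, d = 1284.93 km
GNSS8→DART3: c = 0.163016 rad, d = 1038.57 km
Total = 1323.00 + 1488.45 + 1284.93 + 1038.57 = 5134.95 km

5135 km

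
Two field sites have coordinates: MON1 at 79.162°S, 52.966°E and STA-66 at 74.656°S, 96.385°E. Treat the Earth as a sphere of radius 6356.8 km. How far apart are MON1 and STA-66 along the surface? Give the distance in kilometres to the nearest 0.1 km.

1163.6 km

Δφ = 4.5060°,  Δλ = 43.4190°
a = sin²(Δφ/2) + cos φ₁ cos φ₂ sin²(Δλ/2) = 0.008353
c = 2·arcsin(√a) = 0.183049 rad = 10.4880°
d = R·c = 6356.8 × 0.183049 = 1163.6 km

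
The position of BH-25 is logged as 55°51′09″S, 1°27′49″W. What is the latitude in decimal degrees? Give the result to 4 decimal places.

55.8525°S

55° + 51′/60 + 9″/3600 = 55 + 0.85000 + 0.00250 = 55.8525°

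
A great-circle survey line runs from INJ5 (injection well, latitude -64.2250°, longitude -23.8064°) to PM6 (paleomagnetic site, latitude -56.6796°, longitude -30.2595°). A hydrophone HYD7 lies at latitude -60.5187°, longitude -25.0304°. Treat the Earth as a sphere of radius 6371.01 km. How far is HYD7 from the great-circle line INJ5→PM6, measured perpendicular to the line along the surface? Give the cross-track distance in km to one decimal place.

δ₁₃ = central angle INJ5→HYD7 = 0.065438 rad  (haversine)
θ₁₃ = bearing INJ5→HYD7 = 350.749°,  θ₁₂ = bearing INJ5→PM6 = 334.282°
dₓₜ = R·arcsin(sin δ₁₃ · sin(θ₁₃ − θ₁₂)) = 6371.01·arcsin(0.06539·sin(16.467°)) = 118.100 km
|dₓₜ| = 118.100 km

118.1 km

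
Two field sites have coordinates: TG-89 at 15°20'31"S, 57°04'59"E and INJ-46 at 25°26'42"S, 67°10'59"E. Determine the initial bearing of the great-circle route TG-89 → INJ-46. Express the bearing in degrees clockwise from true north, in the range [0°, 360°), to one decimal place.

138.5°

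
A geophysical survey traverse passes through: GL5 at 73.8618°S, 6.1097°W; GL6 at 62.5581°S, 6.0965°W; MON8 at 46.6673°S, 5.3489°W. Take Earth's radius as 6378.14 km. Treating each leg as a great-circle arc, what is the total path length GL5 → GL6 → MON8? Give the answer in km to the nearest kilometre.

3028 km

GL5→GL6: c = 0.197287 rad, d = 1258.32 km
GL6→MON8: c = 0.277445 rad, d = 1769.58 km
Total = 1258.32 + 1769.58 = 3027.91 km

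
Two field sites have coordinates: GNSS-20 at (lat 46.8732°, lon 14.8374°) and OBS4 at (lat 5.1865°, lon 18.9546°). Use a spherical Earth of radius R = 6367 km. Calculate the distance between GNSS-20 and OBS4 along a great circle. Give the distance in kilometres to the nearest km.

4649 km

Δφ = -41.6867°,  Δλ = 4.1172°
a = sin²(Δφ/2) + cos φ₁ cos φ₂ sin²(Δλ/2) = 0.127482
c = 2·arcsin(√a) = 0.730208 rad = 41.8378°
d = R·c = 6367 × 0.730208 = 4649.2 km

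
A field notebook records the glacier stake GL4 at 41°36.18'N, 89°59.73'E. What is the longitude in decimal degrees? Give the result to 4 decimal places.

89.9955°E

89° + 59.73′/60 = 89 + 0.99550 = 89.9955°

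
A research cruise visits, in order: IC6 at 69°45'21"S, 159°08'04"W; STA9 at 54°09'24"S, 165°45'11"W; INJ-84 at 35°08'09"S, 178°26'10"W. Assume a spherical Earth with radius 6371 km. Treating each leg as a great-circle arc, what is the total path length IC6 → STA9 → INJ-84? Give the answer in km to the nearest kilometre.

4099 km

IC6: φ = -69.75583°, λ = -159.13444°
STA9: φ = -54.15667°, λ = -165.75306°
INJ-84: φ = -35.13583°, λ = -178.43611°
IC6→STA9: c = 0.277234 rad, d = 1766.26 km
STA9→INJ-84: c = 0.366142 rad, d = 2332.69 km
Total = 1766.26 + 2332.69 = 4098.95 km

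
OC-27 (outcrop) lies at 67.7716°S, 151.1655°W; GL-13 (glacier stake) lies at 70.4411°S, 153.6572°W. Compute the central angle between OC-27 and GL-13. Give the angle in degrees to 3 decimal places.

Δφ = -2.6695°,  Δλ = -2.4917°
a = sin²(Δφ/2) + cos φ₁ cos φ₂ sin²(Δλ/2) = 0.000602
c = 2·arcsin(√a) = 0.049095 rad = 2.8130°

2.813°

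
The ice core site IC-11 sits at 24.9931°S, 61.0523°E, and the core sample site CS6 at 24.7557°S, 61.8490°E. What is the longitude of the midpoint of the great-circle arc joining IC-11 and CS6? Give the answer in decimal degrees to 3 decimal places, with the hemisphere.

61.451°E

Bx = cos φ₂ cos Δλ = 0.908014,  By = cos φ₂ sin Δλ = 0.012627
φₘ = atan2(sin φ₁ + sin φ₂, √((cos φ₁ + Bx)² + By²)) = -24.87493°
λₘ = λ₁ + atan2(By, cos φ₁ + Bx) = 61.45103°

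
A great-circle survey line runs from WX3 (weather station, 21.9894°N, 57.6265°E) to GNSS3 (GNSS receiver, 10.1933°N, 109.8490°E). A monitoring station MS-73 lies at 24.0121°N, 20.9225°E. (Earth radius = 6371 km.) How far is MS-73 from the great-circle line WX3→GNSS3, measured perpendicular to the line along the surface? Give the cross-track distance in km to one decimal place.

δ₁₃ = central angle WX3→MS-73 = 0.589095 rad  (haversine)
θ₁₃ = bearing WX3→MS-73 = 280.695°,  θ₁₂ = bearing WX3→GNSS3 = 94.532°
dₓₜ = R·arcsin(sin δ₁₃ · sin(θ₁₃ − θ₁₂)) = 6371·arcsin(0.55561·sin(186.163°)) = -380.233 km
|dₓₜ| = 380.233 km

380.2 km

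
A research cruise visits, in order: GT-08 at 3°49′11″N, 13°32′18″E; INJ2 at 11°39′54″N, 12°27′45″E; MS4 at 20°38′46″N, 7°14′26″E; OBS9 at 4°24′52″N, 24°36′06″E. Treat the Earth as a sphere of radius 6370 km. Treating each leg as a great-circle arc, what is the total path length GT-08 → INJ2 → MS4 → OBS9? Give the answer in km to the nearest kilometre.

4627 km

GT-08: φ = +3.81972°, λ = +13.53833°
INJ2: φ = +11.66500°, λ = +12.46250°
MS4: φ = +20.64611°, λ = +7.24056°
OBS9: φ = +4.41444°, λ = +24.60167°
GT-08→INJ2: c = 0.138182 rad, d = 880.22 km
INJ2→MS4: c = 0.179482 rad, d = 1143.30 km
MS4→OBS9: c = 0.408709 rad, d = 2603.48 km
Total = 880.22 + 1143.30 + 2603.48 = 4627.00 km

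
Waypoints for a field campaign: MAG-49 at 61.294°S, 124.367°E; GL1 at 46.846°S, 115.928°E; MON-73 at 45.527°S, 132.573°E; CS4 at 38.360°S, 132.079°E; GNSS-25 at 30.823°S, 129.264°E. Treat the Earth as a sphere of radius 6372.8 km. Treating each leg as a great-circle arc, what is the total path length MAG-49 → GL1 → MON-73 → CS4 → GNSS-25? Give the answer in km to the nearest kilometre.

MAG-49→GL1: c = 0.266048 rad, d = 1695.47 km
GL1→MON-73: c = 0.202051 rad, d = 1287.63 km
MON-73→CS4: c = 0.125251 rad, d = 798.20 km
CS4→GNSS-25: c = 0.137602 rad, d = 876.91 km
Total = 1695.47 + 1287.63 + 798.20 + 876.91 = 4658.21 km

4658 km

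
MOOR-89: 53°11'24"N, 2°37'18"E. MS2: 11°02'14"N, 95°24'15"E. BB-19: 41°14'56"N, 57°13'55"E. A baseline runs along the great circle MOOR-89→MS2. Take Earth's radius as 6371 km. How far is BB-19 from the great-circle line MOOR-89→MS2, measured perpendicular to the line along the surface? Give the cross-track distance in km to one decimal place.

309.4 km

MOOR-89: φ = +53.19000°, λ = +2.62167°
MS2: φ = +11.03722°, λ = +95.40417°
BB-19: φ = +41.24889°, λ = +57.23194°
δ₁₃ = central angle MOOR-89→BB-19 = 0.661993 rad  (haversine)
θ₁₃ = bearing MOOR-89→BB-19 = 85.668°,  θ₁₂ = bearing MOOR-89→MS2 = 81.138°
dₓₜ = R·arcsin(sin δ₁₃ · sin(θ₁₃ − θ₁₂)) = 6371·arcsin(0.61469·sin(4.530°)) = 309.414 km
|dₓₜ| = 309.414 km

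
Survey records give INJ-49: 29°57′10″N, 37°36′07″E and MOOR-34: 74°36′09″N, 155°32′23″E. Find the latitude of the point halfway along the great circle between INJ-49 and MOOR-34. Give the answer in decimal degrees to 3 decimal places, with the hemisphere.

INJ-49: φ = +29.95278°, λ = +37.60194°
MOOR-34: φ = +74.60250°, λ = +155.53972°
Bx = cos φ₂ cos Δλ = -0.124397,  By = cos φ₂ sin Δλ = 0.234570
φₘ = atan2(sin φ₁ + sin φ₂, √((cos φ₁ + Bx)² + By²)) = 61.99592°
λₘ = λ₁ + atan2(By, cos φ₁ + Bx) = 55.14448°

61.996°N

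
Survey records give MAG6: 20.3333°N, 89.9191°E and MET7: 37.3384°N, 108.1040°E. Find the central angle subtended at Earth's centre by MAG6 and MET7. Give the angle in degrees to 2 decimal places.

23.21°

Δφ = 17.0051°,  Δλ = 18.1849°
a = sin²(Δφ/2) + cos φ₁ cos φ₂ sin²(Δλ/2) = 0.040478
c = 2·arcsin(√a) = 0.405151 rad = 23.2134°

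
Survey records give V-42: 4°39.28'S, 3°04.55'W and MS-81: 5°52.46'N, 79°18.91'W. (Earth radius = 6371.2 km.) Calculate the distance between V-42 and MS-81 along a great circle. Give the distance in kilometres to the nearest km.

V-42: φ = -4.65467°, λ = -3.07583°
MS-81: φ = +5.87433°, λ = -79.31517°
Δφ = 10.5290°,  Δλ = -76.2393°
a = sin²(Δφ/2) + cos φ₁ cos φ₂ sin²(Δλ/2) = 0.386234
c = 2·arcsin(√a) = 1.341254 rad = 76.8482°
d = R·c = 6371.2 × 1.341254 = 8545.4 km

8545 km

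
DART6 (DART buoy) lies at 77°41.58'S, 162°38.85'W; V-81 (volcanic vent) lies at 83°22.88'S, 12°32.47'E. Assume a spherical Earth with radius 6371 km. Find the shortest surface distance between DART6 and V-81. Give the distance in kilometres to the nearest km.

2103 km

DART6: φ = -77.69300°, λ = -162.64750°
V-81: φ = -83.38133°, λ = +12.54117°
Δφ = -5.6883°,  Δλ = 175.1887°
a = sin²(Δφ/2) + cos φ₁ cos φ₂ sin²(Δλ/2) = 0.026987
c = 2·arcsin(√a) = 0.330048 rad = 18.9104°
d = R·c = 6371 × 0.330048 = 2102.7 km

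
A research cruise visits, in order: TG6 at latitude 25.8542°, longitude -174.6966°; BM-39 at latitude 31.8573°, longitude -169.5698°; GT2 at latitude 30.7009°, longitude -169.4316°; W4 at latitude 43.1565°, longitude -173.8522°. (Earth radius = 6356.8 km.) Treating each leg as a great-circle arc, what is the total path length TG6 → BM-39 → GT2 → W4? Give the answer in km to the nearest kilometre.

2396 km

TG6→BM-39: c = 0.130796 rad, d = 831.45 km
BM-39→GT2: c = 0.020288 rad, d = 128.97 km
GT2→W4: c = 0.225880 rad, d = 1435.87 km
Total = 831.45 + 128.97 + 1435.87 = 2396.28 km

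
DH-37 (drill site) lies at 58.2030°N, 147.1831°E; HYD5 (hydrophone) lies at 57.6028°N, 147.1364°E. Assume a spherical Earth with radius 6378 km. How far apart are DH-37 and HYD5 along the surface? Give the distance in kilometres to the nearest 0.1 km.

66.9 km

Δφ = -0.6002°,  Δλ = -0.0467°
a = sin²(Δφ/2) + cos φ₁ cos φ₂ sin²(Δλ/2) = 0.000027
c = 2·arcsin(√a) = 0.010484 rad = 0.6007°
d = R·c = 6378 × 0.010484 = 66.9 km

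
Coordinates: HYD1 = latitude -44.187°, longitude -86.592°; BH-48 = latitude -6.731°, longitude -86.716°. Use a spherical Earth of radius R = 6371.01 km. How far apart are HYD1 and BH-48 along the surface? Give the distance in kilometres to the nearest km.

4165 km

Δφ = 37.4560°,  Δλ = -0.1240°
a = sin²(Δφ/2) + cos φ₁ cos φ₂ sin²(Δλ/2) = 0.103091
c = 2·arcsin(√a) = 0.653733 rad = 37.4562°
d = R·c = 6371.01 × 0.653733 = 4164.9 km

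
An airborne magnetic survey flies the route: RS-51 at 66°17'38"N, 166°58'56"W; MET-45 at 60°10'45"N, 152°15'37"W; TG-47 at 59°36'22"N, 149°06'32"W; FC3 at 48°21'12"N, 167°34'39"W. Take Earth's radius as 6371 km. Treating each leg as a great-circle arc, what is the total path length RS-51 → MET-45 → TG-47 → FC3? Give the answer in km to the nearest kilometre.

2913 km

RS-51: φ = +66.29389°, λ = -166.98222°
MET-45: φ = +60.17917°, λ = -152.26028°
TG-47: φ = +59.60611°, λ = -149.10889°
FC3: φ = +48.35333°, λ = -167.57750°
RS-51→MET-45: c = 0.156705 rad, d = 998.37 km
MET-45→TG-47: c = 0.029344 rad, d = 186.95 km
TG-47→FC3: c = 0.271164 rad, d = 1727.59 km
Total = 998.37 + 186.95 + 1727.59 = 2912.90 km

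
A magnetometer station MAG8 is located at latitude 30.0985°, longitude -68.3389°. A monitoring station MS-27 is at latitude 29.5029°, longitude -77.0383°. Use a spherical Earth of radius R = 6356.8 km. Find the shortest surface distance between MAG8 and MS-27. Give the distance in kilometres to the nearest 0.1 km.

839.9 km

Δφ = -0.5956°,  Δλ = -8.6994°
a = sin²(Δφ/2) + cos φ₁ cos φ₂ sin²(Δλ/2) = 0.004358
c = 2·arcsin(√a) = 0.132132 rad = 7.5706°
d = R·c = 6356.8 × 0.132132 = 839.9 km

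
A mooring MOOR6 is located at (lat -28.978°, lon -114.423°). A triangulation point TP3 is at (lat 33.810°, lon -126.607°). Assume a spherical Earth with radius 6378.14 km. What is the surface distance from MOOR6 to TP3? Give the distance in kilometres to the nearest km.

Δφ = 62.7880°,  Δλ = -12.1840°
a = sin²(Δφ/2) + cos φ₁ cos φ₂ sin²(Δλ/2) = 0.279544
c = 2·arcsin(√a) = 1.114182 rad = 63.8379°
d = R·c = 6378.14 × 1.114182 = 7106.4 km

7106 km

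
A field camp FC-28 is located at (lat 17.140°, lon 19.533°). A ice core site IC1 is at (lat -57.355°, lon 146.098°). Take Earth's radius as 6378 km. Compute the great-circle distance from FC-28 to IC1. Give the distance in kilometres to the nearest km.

Δφ = -74.4950°,  Δλ = 126.5650°
a = sin²(Δφ/2) + cos φ₁ cos φ₂ sin²(Δλ/2) = 0.777619
c = 2·arcsin(√a) = 2.159446 rad = 123.7271°
d = R·c = 6378 × 2.159446 = 13772.9 km

13773 km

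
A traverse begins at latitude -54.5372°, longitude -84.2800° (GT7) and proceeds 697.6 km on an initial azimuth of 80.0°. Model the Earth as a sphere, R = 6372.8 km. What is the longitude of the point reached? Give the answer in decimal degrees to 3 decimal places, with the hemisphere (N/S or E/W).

δ = d/R = 697.6/6372.8 = 0.109465 rad
φ₂ = arcsin(sin φ₁ cos δ + cos φ₁ sin δ cos θ)
   = arcsin(-0.81449·0.99401 + 0.58017·0.10925·0.17365) = -52.99768°
λ₂ = λ₁ + atan2(sin θ sin δ cos φ₁, cos δ − sin φ₁ sin φ₂) = -73.98238°

73.982°W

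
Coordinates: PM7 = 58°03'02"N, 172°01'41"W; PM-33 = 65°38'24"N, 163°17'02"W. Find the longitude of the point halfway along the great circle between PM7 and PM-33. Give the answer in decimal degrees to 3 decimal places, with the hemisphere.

168.199°W

PM7: φ = +58.05056°, λ = -172.02806°
PM-33: φ = +65.64000°, λ = -163.28389°
Bx = cos φ₂ cos Δλ = 0.407674,  By = cos φ₂ sin Δλ = 0.062705
φₘ = atan2(sin φ₁ + sin φ₂, √((cos φ₁ + Bx)² + By²)) = 61.91362°
λₘ = λ₁ + atan2(By, cos φ₁ + Bx) = -168.19886°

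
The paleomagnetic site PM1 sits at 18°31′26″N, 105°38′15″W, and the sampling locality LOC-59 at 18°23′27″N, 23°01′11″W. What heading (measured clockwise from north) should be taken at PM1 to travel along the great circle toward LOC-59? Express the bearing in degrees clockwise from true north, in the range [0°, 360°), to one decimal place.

74.5°

PM1: φ = +18.52389°, λ = -105.63750°
LOC-59: φ = +18.39083°, λ = -23.01972°
Δλ = 82.6178°
y = sin Δλ · cos φ₂ = 0.941061
x = cos φ₁ sin φ₂ − sin φ₁ cos φ₂ cos Δλ = 0.260416
θ = atan2(y, x) = 74.5319° → 74.5319° (mod 360°)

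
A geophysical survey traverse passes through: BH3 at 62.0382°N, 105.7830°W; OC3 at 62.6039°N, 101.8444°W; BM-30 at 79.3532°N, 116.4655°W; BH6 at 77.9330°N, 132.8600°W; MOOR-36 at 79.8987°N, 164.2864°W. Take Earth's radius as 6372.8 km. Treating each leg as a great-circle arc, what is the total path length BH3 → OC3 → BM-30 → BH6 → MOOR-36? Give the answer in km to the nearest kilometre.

BH3→OC3: c = 0.033417 rad, d = 212.96 km
OC3→BM-30: c = 0.301737 rad, d = 1922.91 km
BM-30→BH6: c = 0.061289 rad, d = 390.58 km
BH6→MOOR-36: c = 0.109297 rad, d = 696.53 km
Total = 212.96 + 1922.91 + 390.58 + 696.53 = 3222.98 km

3223 km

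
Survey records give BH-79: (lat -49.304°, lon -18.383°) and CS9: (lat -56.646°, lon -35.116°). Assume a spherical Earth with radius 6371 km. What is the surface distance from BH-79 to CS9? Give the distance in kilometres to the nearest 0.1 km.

1380.3 km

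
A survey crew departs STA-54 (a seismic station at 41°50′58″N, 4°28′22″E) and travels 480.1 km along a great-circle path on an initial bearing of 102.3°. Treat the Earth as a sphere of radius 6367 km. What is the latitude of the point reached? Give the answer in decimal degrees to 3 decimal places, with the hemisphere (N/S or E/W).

40.793°N

STA-54: φ = +41.84944°, λ = +4.47278°
δ = d/R = 480.1/6367 = 0.075404 rad
φ₂ = arcsin(sin φ₁ cos δ + cos φ₁ sin δ cos θ)
   = arcsin(0.66718·0.99716 + 0.74490·0.07533·-0.21303) = 40.79279°
λ₂ = λ₁ + atan2(sin θ sin δ cos φ₁, cos δ − sin φ₁ sin φ₂) = 10.05194°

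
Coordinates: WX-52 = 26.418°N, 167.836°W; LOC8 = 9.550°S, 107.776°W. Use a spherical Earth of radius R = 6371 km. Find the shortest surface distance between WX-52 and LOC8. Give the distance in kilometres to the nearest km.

7614 km

Δφ = -35.9680°,  Δλ = 60.0600°
a = sin²(Δφ/2) + cos φ₁ cos φ₂ sin²(Δλ/2) = 0.316518
c = 2·arcsin(√a) = 1.195053 rad = 68.4715°
d = R·c = 6371 × 1.195053 = 7613.7 km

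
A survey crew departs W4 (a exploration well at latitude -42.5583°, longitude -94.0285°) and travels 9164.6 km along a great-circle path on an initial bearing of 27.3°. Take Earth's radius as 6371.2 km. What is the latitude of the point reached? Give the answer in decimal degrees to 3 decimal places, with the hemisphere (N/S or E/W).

34.026°N

δ = d/R = 9164.6/6371.2 = 1.438442 rad
φ₂ = arcsin(sin φ₁ cos δ + cos φ₁ sin δ cos θ)
   = arcsin(-0.67634·0.13197 + 0.73659·0.99125·0.88862) = 34.02578°
λ₂ = λ₁ + atan2(sin θ sin δ cos φ₁, cos δ − sin φ₁ sin φ₂) = -60.76027°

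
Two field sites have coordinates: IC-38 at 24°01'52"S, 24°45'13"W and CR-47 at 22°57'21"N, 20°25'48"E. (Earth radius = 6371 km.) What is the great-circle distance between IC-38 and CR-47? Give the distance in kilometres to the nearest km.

7148 km

IC-38: φ = -24.03111°, λ = -24.75361°
CR-47: φ = +22.95583°, λ = +20.43000°
Δφ = 46.9869°,  Δλ = 45.1836°
a = sin²(Δφ/2) + cos φ₁ cos φ₂ sin²(Δλ/2) = 0.283033
c = 2·arcsin(√a) = 1.121941 rad = 64.2825°
d = R·c = 6371 × 1.121941 = 7147.9 km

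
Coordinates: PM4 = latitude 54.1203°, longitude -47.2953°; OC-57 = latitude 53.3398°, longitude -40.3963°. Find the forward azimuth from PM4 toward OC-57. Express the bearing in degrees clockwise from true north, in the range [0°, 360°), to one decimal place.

98.0°

Δλ = 6.8990°
y = sin Δλ · cos φ₂ = 0.071720
x = cos φ₁ sin φ₂ − sin φ₁ cos φ₂ cos Δλ = -0.010119
θ = atan2(y, x) = 98.0310° → 98.0310° (mod 360°)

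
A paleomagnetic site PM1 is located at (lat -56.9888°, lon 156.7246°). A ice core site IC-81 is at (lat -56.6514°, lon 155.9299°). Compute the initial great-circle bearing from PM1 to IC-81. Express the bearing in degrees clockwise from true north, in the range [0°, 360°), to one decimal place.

Δλ = -0.7947°
y = sin Δλ · cos φ₂ = -0.007625
x = cos φ₁ sin φ₂ − sin φ₁ cos φ₂ cos Δλ = 0.005844
θ = atan2(y, x) = -52.5293° → 307.4707° (mod 360°)

307.5°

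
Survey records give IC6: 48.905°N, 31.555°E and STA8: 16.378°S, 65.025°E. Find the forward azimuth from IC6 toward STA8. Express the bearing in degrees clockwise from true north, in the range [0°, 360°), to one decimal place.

146.1°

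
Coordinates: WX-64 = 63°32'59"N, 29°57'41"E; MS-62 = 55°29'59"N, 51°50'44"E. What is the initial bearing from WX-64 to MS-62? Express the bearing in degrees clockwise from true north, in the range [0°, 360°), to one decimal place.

116.1°

WX-64: φ = +63.54972°, λ = +29.96139°
MS-62: φ = +55.49972°, λ = +51.84556°
Δλ = 21.8842°
y = sin Δλ · cos φ₂ = 0.211119
x = cos φ₁ sin φ₂ − sin φ₁ cos φ₂ cos Δλ = -0.103494
θ = atan2(y, x) = 116.1148° → 116.1148° (mod 360°)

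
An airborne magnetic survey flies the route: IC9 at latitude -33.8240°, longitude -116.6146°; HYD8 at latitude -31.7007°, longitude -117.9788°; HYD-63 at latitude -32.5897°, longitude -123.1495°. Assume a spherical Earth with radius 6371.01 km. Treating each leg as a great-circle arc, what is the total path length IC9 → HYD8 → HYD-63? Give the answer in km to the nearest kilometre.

765 km

IC9→HYD8: c = 0.042120 rad, d = 268.35 km
HYD8→HYD-63: c = 0.077962 rad, d = 496.70 km
Total = 268.35 + 496.70 = 765.04 km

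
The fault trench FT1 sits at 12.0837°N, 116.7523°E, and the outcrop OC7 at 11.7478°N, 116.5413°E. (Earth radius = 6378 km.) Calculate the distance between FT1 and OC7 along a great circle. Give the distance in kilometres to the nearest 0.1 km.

Δφ = -0.3359°,  Δλ = -0.2110°
a = sin²(Δφ/2) + cos φ₁ cos φ₂ sin²(Δλ/2) = 0.000012
c = 2·arcsin(√a) = 0.006881 rad = 0.3943°
d = R·c = 6378 × 0.006881 = 43.9 km

43.9 km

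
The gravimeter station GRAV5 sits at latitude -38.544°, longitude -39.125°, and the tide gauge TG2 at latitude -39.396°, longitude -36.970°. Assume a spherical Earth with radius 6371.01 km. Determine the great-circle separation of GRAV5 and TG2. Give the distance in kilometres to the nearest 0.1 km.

Δφ = -0.8520°,  Δλ = 2.1550°
a = sin²(Δφ/2) + cos φ₁ cos φ₂ sin²(Δλ/2) = 0.000269
c = 2·arcsin(√a) = 0.032805 rad = 1.8796°
d = R·c = 6371.01 × 0.032805 = 209.0 km

209.0 km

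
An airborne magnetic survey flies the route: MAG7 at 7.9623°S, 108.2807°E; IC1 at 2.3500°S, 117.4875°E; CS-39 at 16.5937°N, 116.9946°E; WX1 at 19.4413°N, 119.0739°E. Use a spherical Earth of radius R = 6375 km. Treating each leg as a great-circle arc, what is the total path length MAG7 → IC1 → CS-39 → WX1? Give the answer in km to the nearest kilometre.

3690 km

MAG7→IC1: c = 0.187579 rad, d = 1195.81 km
IC1→CS-39: c = 0.330739 rad, d = 2108.46 km
CS-39→WX1: c = 0.060504 rad, d = 385.71 km
Total = 1195.81 + 2108.46 + 385.71 = 3689.99 km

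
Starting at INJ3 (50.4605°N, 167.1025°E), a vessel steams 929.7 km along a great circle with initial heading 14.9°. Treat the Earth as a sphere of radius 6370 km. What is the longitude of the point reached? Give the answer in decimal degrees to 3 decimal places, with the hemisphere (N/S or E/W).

171.204°E

δ = d/R = 929.7/6370 = 0.145950 rad
φ₂ = arcsin(sin φ₁ cos δ + cos φ₁ sin δ cos θ)
   = arcsin(0.77119·0.98937 + 0.63661·0.14543·0.96638) = 58.47996°
λ₂ = λ₁ + atan2(sin θ sin δ cos φ₁, cos δ − sin φ₁ sin φ₂) = 171.20434°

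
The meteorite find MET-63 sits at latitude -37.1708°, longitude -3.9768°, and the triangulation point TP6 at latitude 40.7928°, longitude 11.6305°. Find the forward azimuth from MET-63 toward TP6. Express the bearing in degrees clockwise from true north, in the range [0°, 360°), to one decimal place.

Δλ = 15.6073°
y = sin Δλ · cos φ₂ = 0.203686
x = cos φ₁ sin φ₂ − sin φ₁ cos φ₂ cos Δλ = 0.961149
θ = atan2(y, x) = 11.9651° → 11.9651° (mod 360°)

12.0°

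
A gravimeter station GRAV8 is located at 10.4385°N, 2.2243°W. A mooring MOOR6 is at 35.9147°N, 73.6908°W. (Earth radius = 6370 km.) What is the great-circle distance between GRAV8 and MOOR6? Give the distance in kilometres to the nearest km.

7664 km

Δφ = 25.4762°,  Δλ = -71.4665°
a = sin²(Δφ/2) + cos φ₁ cos φ₂ sin²(Δλ/2) = 0.320276
c = 2·arcsin(√a) = 1.203121 rad = 68.9337°
d = R·c = 6370 × 1.203121 = 7663.9 km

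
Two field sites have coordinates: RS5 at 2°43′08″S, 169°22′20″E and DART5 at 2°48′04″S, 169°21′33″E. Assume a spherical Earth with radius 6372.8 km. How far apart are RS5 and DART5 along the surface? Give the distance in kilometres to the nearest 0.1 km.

9.3 km

RS5: φ = -2.71889°, λ = +169.37222°
DART5: φ = -2.80111°, λ = +169.35917°
Δφ = -0.0822°,  Δλ = -0.0131°
a = sin²(Δφ/2) + cos φ₁ cos φ₂ sin²(Δλ/2) = 0.000001
c = 2·arcsin(√a) = 0.001453 rad = 0.0832°
d = R·c = 6372.8 × 0.001453 = 9.3 km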